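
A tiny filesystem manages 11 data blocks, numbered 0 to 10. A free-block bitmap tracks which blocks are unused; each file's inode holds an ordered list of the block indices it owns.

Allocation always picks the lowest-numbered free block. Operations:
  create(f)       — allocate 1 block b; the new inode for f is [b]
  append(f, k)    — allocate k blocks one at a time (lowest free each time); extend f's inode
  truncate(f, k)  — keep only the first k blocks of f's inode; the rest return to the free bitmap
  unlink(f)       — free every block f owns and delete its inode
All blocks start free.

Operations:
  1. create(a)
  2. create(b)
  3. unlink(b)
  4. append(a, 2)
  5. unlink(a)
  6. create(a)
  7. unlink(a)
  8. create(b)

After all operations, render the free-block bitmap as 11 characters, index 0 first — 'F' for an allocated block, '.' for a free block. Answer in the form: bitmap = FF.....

bitmap = F..........

  1. create(a)  ⇒  F..........  {a→[0]}
  2. create(b)  ⇒  FF.........  {a→[0]; b→[1]}
  3. unlink(b)  ⇒  F..........  {a→[0]}
  4. append(a, 2)  ⇒  FFF........  {a→[0, 1, 2]}
  5. unlink(a)  ⇒  ...........  {}
  6. create(a)  ⇒  F..........  {a→[0]}
  7. unlink(a)  ⇒  ...........  {}
  8. create(b)  ⇒  F..........  {b→[0]}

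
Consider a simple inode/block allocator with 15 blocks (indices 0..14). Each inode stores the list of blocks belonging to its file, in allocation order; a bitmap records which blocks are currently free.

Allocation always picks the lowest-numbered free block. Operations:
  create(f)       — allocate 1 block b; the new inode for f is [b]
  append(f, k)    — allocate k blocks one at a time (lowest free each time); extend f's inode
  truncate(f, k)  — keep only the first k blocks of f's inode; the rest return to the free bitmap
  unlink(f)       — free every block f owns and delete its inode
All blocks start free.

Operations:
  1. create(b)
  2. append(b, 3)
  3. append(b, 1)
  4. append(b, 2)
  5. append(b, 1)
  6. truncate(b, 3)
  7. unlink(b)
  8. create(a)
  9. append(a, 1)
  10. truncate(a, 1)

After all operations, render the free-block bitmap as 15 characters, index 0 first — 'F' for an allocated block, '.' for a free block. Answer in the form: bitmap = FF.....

bitmap = F..............

create(b): bitmap=F.............. | b=[0]
append(b, 3): bitmap=FFFF........... | b=[0, 1, 2, 3]
append(b, 1): bitmap=FFFFF.......... | b=[0, 1, 2, 3, 4]
append(b, 2): bitmap=FFFFFFF........ | b=[0, 1, 2, 3, 4, 5, 6]
append(b, 1): bitmap=FFFFFFFF....... | b=[0, 1, 2, 3, 4, 5, 6, 7]
truncate(b, 3): bitmap=FFF............ | b=[0, 1, 2]
unlink(b): bitmap=............... | 
create(a): bitmap=F.............. | a=[0]
append(a, 1): bitmap=FF............. | a=[0, 1]
truncate(a, 1): bitmap=F.............. | a=[0]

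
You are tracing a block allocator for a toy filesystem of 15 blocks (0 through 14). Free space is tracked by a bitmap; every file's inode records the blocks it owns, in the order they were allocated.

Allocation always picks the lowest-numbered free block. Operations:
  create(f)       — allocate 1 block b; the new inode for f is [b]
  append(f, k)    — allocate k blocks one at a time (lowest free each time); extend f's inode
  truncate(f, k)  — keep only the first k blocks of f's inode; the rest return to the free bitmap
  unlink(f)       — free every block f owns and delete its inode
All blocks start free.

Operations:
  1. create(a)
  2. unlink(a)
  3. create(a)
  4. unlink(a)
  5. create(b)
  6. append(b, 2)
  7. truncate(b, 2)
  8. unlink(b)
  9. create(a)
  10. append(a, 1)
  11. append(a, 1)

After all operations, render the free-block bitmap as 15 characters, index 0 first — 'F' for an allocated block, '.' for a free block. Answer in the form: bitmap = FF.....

bitmap = FFF............

after create(a) → a:[0]  free=[F..............]
after unlink(a) →   free=[...............]
after create(a) → a:[0]  free=[F..............]
after unlink(a) →   free=[...............]
after create(b) → b:[0]  free=[F..............]
after append(b, 2) → b:[0, 1, 2]  free=[FFF............]
after truncate(b, 2) → b:[0, 1]  free=[FF.............]
after unlink(b) →   free=[...............]
after create(a) → a:[0]  free=[F..............]
after append(a, 1) → a:[0, 1]  free=[FF.............]
after append(a, 1) → a:[0, 1, 2]  free=[FFF............]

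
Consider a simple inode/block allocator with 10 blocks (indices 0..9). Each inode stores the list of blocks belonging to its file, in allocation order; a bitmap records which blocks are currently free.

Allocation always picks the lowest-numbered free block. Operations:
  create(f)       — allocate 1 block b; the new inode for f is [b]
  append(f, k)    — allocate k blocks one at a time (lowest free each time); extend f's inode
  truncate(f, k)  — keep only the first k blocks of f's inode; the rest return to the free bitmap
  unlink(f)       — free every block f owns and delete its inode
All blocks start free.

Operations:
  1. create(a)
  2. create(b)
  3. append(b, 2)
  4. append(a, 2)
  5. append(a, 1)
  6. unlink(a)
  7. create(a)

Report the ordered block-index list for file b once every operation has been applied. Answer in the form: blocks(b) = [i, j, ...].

blocks(b) = [1, 2, 3]

[1] create(a) — a=0 (map F.........)
[2] create(b) — a=0 b=1 (map FF........)
[3] append(b, 2) — a=0 b=1,2,3 (map FFFF......)
[4] append(a, 2) — a=0,4,5 b=1,2,3 (map FFFFFF....)
[5] append(a, 1) — a=0,4,5,6 b=1,2,3 (map FFFFFFF...)
[6] unlink(a) — b=1,2,3 (map .FFF......)
[7] create(a) — a=0 b=1,2,3 (map FFFF......)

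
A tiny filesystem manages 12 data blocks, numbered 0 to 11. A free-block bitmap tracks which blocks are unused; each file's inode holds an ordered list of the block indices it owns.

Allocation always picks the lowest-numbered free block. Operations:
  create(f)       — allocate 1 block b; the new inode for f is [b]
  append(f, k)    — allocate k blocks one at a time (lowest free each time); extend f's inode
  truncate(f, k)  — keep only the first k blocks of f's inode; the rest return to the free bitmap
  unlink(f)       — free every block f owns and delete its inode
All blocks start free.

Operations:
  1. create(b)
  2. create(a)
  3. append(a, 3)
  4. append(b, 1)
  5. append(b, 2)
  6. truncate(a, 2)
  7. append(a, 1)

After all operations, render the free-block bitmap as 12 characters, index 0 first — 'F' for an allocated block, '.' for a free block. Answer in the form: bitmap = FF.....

create(b): bitmap=F........... | b=[0]
create(a): bitmap=FF.......... | a=[1] b=[0]
append(a, 3): bitmap=FFFFF....... | a=[1, 2, 3, 4] b=[0]
append(b, 1): bitmap=FFFFFF...... | a=[1, 2, 3, 4] b=[0, 5]
append(b, 2): bitmap=FFFFFFFF.... | a=[1, 2, 3, 4] b=[0, 5, 6, 7]
truncate(a, 2): bitmap=FFF..FFF.... | a=[1, 2] b=[0, 5, 6, 7]
append(a, 1): bitmap=FFFF.FFF.... | a=[1, 2, 3] b=[0, 5, 6, 7]

bitmap = FFFF.FFF....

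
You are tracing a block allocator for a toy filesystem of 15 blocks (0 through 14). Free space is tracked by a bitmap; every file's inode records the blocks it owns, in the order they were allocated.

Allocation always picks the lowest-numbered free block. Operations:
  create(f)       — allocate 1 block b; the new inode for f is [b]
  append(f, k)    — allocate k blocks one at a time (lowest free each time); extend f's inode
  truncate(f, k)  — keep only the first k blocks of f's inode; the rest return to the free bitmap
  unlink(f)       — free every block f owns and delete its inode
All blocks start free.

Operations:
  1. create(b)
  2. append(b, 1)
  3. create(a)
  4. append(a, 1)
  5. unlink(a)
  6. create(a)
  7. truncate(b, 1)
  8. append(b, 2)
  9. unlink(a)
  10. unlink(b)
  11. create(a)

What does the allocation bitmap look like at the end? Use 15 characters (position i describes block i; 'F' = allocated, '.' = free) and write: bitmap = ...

bitmap = F..............

  1. create(b)  ⇒  F..............  {b→[0]}
  2. append(b, 1)  ⇒  FF.............  {b→[0, 1]}
  3. create(a)  ⇒  FFF............  {a→[2]; b→[0, 1]}
  4. append(a, 1)  ⇒  FFFF...........  {a→[2, 3]; b→[0, 1]}
  5. unlink(a)  ⇒  FF.............  {b→[0, 1]}
  6. create(a)  ⇒  FFF............  {a→[2]; b→[0, 1]}
  7. truncate(b, 1)  ⇒  F.F............  {a→[2]; b→[0]}
  8. append(b, 2)  ⇒  FFFF...........  {a→[2]; b→[0, 1, 3]}
  9. unlink(a)  ⇒  FF.F...........  {b→[0, 1, 3]}
  10. unlink(b)  ⇒  ...............  {}
  11. create(a)  ⇒  F..............  {a→[0]}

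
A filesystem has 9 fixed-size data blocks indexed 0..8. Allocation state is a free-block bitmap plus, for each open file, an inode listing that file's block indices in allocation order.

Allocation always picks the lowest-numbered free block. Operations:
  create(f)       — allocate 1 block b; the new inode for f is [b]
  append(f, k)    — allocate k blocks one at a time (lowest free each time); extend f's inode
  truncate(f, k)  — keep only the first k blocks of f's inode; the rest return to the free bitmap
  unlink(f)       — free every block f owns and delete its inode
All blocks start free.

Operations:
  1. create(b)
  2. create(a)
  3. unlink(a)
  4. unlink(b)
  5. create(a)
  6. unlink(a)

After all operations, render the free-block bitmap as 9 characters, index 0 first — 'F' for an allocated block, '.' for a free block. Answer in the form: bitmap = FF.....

bitmap = .........

  1. create(b)  ⇒  F........  {b→[0]}
  2. create(a)  ⇒  FF.......  {a→[1]; b→[0]}
  3. unlink(a)  ⇒  F........  {b→[0]}
  4. unlink(b)  ⇒  .........  {}
  5. create(a)  ⇒  F........  {a→[0]}
  6. unlink(a)  ⇒  .........  {}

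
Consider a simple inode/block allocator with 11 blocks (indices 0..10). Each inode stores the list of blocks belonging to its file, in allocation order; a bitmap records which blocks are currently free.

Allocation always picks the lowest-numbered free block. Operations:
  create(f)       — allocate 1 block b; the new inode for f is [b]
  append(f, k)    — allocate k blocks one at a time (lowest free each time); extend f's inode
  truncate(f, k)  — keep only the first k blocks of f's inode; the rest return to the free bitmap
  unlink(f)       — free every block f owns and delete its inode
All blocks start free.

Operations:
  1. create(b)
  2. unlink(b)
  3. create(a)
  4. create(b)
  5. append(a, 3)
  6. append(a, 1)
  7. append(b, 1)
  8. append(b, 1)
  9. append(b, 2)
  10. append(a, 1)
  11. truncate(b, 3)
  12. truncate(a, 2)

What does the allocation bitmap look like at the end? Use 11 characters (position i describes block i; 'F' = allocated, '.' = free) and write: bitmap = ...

after create(b) → b:[0]  free=[F..........]
after unlink(b) →   free=[...........]
after create(a) → a:[0]  free=[F..........]
after create(b) → a:[0], b:[1]  free=[FF.........]
after append(a, 3) → a:[0, 2, 3, 4], b:[1]  free=[FFFFF......]
after append(a, 1) → a:[0, 2, 3, 4, 5], b:[1]  free=[FFFFFF.....]
after append(b, 1) → a:[0, 2, 3, 4, 5], b:[1, 6]  free=[FFFFFFF....]
after append(b, 1) → a:[0, 2, 3, 4, 5], b:[1, 6, 7]  free=[FFFFFFFF...]
after append(b, 2) → a:[0, 2, 3, 4, 5], b:[1, 6, 7, 8, 9]  free=[FFFFFFFFFF.]
after append(a, 1) → a:[0, 2, 3, 4, 5, 10], b:[1, 6, 7, 8, 9]  free=[FFFFFFFFFFF]
after truncate(b, 3) → a:[0, 2, 3, 4, 5, 10], b:[1, 6, 7]  free=[FFFFFFFF..F]
after truncate(a, 2) → a:[0, 2], b:[1, 6, 7]  free=[FFF...FF...]

bitmap = FFF...FF...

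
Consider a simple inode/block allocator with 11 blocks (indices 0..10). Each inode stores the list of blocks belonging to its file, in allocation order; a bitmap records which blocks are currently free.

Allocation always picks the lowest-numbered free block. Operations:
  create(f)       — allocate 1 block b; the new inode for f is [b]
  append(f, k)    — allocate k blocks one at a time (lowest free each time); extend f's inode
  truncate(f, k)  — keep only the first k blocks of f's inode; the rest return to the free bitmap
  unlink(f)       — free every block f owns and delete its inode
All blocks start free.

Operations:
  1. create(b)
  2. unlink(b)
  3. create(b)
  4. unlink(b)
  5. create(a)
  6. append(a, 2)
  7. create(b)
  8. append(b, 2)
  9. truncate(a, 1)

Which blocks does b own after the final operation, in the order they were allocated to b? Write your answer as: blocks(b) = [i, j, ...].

blocks(b) = [3, 4, 5]

[1] create(b) — b=0 (map F..........)
[2] unlink(b) —  (map ...........)
[3] create(b) — b=0 (map F..........)
[4] unlink(b) —  (map ...........)
[5] create(a) — a=0 (map F..........)
[6] append(a, 2) — a=0,1,2 (map FFF........)
[7] create(b) — a=0,1,2 b=3 (map FFFF.......)
[8] append(b, 2) — a=0,1,2 b=3,4,5 (map FFFFFF.....)
[9] truncate(a, 1) — a=0 b=3,4,5 (map F..FFF.....)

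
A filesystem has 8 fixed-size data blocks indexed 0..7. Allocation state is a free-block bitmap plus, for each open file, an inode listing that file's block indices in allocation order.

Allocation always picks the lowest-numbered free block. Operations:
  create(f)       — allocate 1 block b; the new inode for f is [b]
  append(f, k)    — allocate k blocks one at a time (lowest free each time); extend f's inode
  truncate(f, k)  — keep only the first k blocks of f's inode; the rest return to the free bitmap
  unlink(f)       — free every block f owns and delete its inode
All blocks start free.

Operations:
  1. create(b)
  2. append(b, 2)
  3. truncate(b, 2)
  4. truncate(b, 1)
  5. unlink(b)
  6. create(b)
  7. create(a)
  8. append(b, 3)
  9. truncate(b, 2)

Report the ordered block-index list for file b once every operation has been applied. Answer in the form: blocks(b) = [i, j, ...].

blocks(b) = [0, 2]

create(b): bitmap=F....... | b=[0]
append(b, 2): bitmap=FFF..... | b=[0, 1, 2]
truncate(b, 2): bitmap=FF...... | b=[0, 1]
truncate(b, 1): bitmap=F....... | b=[0]
unlink(b): bitmap=........ | 
create(b): bitmap=F....... | b=[0]
create(a): bitmap=FF...... | a=[1] b=[0]
append(b, 3): bitmap=FFFFF... | a=[1] b=[0, 2, 3, 4]
truncate(b, 2): bitmap=FFF..... | a=[1] b=[0, 2]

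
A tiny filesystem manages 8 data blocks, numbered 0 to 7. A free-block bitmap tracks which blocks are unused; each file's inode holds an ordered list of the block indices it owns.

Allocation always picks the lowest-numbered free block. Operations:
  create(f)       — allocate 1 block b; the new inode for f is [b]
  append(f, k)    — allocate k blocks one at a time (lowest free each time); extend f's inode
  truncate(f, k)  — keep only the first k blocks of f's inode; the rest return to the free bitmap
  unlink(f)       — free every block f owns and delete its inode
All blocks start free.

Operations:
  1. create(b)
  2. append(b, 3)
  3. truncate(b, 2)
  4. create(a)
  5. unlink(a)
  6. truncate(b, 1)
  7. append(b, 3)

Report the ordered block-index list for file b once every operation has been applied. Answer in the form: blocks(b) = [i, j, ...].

blocks(b) = [0, 1, 2, 3]

[1] create(b) — b=0 (map F.......)
[2] append(b, 3) — b=0,1,2,3 (map FFFF....)
[3] truncate(b, 2) — b=0,1 (map FF......)
[4] create(a) — a=2 b=0,1 (map FFF.....)
[5] unlink(a) — b=0,1 (map FF......)
[6] truncate(b, 1) — b=0 (map F.......)
[7] append(b, 3) — b=0,1,2,3 (map FFFF....)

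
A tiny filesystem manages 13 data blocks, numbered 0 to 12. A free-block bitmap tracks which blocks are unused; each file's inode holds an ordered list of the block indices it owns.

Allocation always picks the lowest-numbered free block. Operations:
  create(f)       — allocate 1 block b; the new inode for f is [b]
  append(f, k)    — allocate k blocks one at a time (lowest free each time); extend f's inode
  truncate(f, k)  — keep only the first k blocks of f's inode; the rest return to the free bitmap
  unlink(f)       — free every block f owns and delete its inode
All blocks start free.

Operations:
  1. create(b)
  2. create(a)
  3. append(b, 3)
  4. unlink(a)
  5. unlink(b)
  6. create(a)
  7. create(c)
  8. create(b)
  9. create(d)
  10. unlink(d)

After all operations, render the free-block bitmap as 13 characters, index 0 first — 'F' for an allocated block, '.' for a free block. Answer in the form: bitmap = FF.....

  1. create(b)  ⇒  F............  {b→[0]}
  2. create(a)  ⇒  FF...........  {a→[1]; b→[0]}
  3. append(b, 3)  ⇒  FFFFF........  {a→[1]; b→[0, 2, 3, 4]}
  4. unlink(a)  ⇒  F.FFF........  {b→[0, 2, 3, 4]}
  5. unlink(b)  ⇒  .............  {}
  6. create(a)  ⇒  F............  {a→[0]}
  7. create(c)  ⇒  FF...........  {a→[0]; c→[1]}
  8. create(b)  ⇒  FFF..........  {a→[0]; b→[2]; c→[1]}
  9. create(d)  ⇒  FFFF.........  {a→[0]; b→[2]; c→[1]; d→[3]}
  10. unlink(d)  ⇒  FFF..........  {a→[0]; b→[2]; c→[1]}

bitmap = FFF..........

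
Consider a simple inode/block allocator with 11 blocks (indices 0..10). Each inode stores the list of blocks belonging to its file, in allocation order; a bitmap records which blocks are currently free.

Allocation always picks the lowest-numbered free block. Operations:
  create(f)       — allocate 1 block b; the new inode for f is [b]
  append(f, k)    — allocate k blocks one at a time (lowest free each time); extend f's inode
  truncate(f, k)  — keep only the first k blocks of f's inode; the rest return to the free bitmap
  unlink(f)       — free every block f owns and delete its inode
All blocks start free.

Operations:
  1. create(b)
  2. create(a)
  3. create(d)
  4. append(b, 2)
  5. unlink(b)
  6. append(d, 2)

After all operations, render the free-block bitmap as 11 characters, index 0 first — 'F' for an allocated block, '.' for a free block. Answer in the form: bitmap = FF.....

bitmap = FFFF.......

create(b): bitmap=F.......... | b=[0]
create(a): bitmap=FF......... | a=[1] b=[0]
create(d): bitmap=FFF........ | a=[1] b=[0] d=[2]
append(b, 2): bitmap=FFFFF...... | a=[1] b=[0, 3, 4] d=[2]
unlink(b): bitmap=.FF........ | a=[1] d=[2]
append(d, 2): bitmap=FFFF....... | a=[1] d=[2, 0, 3]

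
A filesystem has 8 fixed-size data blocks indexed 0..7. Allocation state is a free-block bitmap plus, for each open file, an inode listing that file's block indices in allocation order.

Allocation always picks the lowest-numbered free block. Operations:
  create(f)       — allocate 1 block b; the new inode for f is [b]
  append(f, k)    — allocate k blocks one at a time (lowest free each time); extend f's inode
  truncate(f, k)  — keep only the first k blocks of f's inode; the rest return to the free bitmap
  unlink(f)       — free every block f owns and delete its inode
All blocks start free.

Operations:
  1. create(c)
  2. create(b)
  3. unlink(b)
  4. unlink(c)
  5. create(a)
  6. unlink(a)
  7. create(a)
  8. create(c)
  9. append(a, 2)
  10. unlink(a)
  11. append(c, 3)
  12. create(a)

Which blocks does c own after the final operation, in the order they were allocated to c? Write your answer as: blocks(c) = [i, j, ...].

[1] create(c) — c=0 (map F.......)
[2] create(b) — b=1 c=0 (map FF......)
[3] unlink(b) — c=0 (map F.......)
[4] unlink(c) —  (map ........)
[5] create(a) — a=0 (map F.......)
[6] unlink(a) —  (map ........)
[7] create(a) — a=0 (map F.......)
[8] create(c) — a=0 c=1 (map FF......)
[9] append(a, 2) — a=0,2,3 c=1 (map FFFF....)
[10] unlink(a) — c=1 (map .F......)
[11] append(c, 3) — c=1,0,2,3 (map FFFF....)
[12] create(a) — a=4 c=1,0,2,3 (map FFFFF...)

blocks(c) = [1, 0, 2, 3]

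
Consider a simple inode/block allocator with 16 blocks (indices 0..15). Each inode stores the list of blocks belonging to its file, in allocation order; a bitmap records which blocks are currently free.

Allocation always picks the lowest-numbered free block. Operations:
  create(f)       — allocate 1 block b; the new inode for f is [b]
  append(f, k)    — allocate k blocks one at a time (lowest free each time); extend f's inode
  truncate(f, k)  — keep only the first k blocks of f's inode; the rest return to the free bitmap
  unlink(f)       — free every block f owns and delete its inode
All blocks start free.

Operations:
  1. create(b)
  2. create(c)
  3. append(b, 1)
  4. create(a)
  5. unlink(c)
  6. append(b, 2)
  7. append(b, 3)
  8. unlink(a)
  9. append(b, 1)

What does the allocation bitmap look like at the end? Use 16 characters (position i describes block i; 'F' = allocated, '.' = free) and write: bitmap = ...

bitmap = FFFFFFFF........

after create(b) → b:[0]  free=[F...............]
after create(c) → b:[0], c:[1]  free=[FF..............]
after append(b, 1) → b:[0, 2], c:[1]  free=[FFF.............]
after create(a) → a:[3], b:[0, 2], c:[1]  free=[FFFF............]
after unlink(c) → a:[3], b:[0, 2]  free=[F.FF............]
after append(b, 2) → a:[3], b:[0, 2, 1, 4]  free=[FFFFF...........]
after append(b, 3) → a:[3], b:[0, 2, 1, 4, 5, 6, 7]  free=[FFFFFFFF........]
after unlink(a) → b:[0, 2, 1, 4, 5, 6, 7]  free=[FFF.FFFF........]
after append(b, 1) → b:[0, 2, 1, 4, 5, 6, 7, 3]  free=[FFFFFFFF........]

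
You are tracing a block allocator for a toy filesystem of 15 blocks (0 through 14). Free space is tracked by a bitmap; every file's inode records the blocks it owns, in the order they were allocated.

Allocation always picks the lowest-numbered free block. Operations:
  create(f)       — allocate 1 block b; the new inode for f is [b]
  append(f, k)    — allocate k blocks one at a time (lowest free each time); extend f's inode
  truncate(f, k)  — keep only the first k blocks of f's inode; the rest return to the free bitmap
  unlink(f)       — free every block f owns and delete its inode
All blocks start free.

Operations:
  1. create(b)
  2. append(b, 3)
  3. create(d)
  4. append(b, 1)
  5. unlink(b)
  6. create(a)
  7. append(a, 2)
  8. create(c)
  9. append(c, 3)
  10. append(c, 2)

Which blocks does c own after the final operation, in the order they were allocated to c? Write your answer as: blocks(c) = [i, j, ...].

blocks(c) = [3, 5, 6, 7, 8, 9]

  1. create(b)  ⇒  F..............  {b→[0]}
  2. append(b, 3)  ⇒  FFFF...........  {b→[0, 1, 2, 3]}
  3. create(d)  ⇒  FFFFF..........  {b→[0, 1, 2, 3]; d→[4]}
  4. append(b, 1)  ⇒  FFFFFF.........  {b→[0, 1, 2, 3, 5]; d→[4]}
  5. unlink(b)  ⇒  ....F..........  {d→[4]}
  6. create(a)  ⇒  F...F..........  {a→[0]; d→[4]}
  7. append(a, 2)  ⇒  FFF.F..........  {a→[0, 1, 2]; d→[4]}
  8. create(c)  ⇒  FFFFF..........  {a→[0, 1, 2]; c→[3]; d→[4]}
  9. append(c, 3)  ⇒  FFFFFFFF.......  {a→[0, 1, 2]; c→[3, 5, 6, 7]; d→[4]}
  10. append(c, 2)  ⇒  FFFFFFFFFF.....  {a→[0, 1, 2]; c→[3, 5, 6, 7, 8, 9]; d→[4]}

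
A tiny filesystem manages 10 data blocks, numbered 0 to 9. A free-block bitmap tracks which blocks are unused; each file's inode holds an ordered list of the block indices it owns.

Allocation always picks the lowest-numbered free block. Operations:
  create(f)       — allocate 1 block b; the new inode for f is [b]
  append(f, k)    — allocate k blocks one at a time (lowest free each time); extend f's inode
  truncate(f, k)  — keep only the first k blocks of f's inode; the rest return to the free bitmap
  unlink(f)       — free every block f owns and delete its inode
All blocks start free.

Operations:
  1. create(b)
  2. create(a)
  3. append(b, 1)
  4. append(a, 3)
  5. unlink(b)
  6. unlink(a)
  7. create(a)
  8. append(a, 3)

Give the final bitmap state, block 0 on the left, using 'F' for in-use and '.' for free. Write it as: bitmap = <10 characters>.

[1] create(b) — b=0 (map F.........)
[2] create(a) — a=1 b=0 (map FF........)
[3] append(b, 1) — a=1 b=0,2 (map FFF.......)
[4] append(a, 3) — a=1,3,4,5 b=0,2 (map FFFFFF....)
[5] unlink(b) — a=1,3,4,5 (map .F.FFF....)
[6] unlink(a) —  (map ..........)
[7] create(a) — a=0 (map F.........)
[8] append(a, 3) — a=0,1,2,3 (map FFFF......)

bitmap = FFFF......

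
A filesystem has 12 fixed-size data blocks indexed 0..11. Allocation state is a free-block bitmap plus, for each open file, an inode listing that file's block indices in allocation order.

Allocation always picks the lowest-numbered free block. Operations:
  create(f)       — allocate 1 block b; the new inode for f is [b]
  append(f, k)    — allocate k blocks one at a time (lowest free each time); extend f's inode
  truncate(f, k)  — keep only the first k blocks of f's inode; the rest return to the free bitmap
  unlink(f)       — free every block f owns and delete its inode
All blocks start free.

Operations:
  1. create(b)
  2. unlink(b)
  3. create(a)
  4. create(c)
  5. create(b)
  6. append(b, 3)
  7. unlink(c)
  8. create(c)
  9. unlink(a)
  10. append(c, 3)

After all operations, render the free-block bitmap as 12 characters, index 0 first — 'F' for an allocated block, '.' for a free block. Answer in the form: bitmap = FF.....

bitmap = FFFFFFFF....

after create(b) → b:[0]  free=[F...........]
after unlink(b) →   free=[............]
after create(a) → a:[0]  free=[F...........]
after create(c) → a:[0], c:[1]  free=[FF..........]
after create(b) → a:[0], b:[2], c:[1]  free=[FFF.........]
after append(b, 3) → a:[0], b:[2, 3, 4, 5], c:[1]  free=[FFFFFF......]
after unlink(c) → a:[0], b:[2, 3, 4, 5]  free=[F.FFFF......]
after create(c) → a:[0], b:[2, 3, 4, 5], c:[1]  free=[FFFFFF......]
after unlink(a) → b:[2, 3, 4, 5], c:[1]  free=[.FFFFF......]
after append(c, 3) → b:[2, 3, 4, 5], c:[1, 0, 6, 7]  free=[FFFFFFFF....]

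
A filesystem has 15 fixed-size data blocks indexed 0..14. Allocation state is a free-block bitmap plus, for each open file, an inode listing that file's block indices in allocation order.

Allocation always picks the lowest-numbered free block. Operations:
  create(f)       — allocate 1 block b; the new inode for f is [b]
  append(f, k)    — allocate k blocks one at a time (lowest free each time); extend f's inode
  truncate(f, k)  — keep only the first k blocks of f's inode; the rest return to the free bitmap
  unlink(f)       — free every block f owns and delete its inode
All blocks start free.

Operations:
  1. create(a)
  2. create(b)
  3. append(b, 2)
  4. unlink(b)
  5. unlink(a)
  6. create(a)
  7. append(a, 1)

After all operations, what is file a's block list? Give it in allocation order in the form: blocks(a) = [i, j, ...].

[1] create(a) — a=0 (map F..............)
[2] create(b) — a=0 b=1 (map FF.............)
[3] append(b, 2) — a=0 b=1,2,3 (map FFFF...........)
[4] unlink(b) — a=0 (map F..............)
[5] unlink(a) —  (map ...............)
[6] create(a) — a=0 (map F..............)
[7] append(a, 1) — a=0,1 (map FF.............)

blocks(a) = [0, 1]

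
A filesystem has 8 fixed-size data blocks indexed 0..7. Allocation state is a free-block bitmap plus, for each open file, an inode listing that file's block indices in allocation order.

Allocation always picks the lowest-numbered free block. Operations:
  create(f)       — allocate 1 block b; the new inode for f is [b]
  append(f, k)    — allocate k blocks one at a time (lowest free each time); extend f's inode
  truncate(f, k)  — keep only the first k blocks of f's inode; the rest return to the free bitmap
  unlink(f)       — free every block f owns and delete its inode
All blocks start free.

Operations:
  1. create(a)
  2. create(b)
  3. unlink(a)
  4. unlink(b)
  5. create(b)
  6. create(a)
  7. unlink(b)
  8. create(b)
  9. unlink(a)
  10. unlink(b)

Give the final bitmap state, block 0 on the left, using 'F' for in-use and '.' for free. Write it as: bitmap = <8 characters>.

bitmap = ........

  1. create(a)  ⇒  F.......  {a→[0]}
  2. create(b)  ⇒  FF......  {a→[0]; b→[1]}
  3. unlink(a)  ⇒  .F......  {b→[1]}
  4. unlink(b)  ⇒  ........  {}
  5. create(b)  ⇒  F.......  {b→[0]}
  6. create(a)  ⇒  FF......  {a→[1]; b→[0]}
  7. unlink(b)  ⇒  .F......  {a→[1]}
  8. create(b)  ⇒  FF......  {a→[1]; b→[0]}
  9. unlink(a)  ⇒  F.......  {b→[0]}
  10. unlink(b)  ⇒  ........  {}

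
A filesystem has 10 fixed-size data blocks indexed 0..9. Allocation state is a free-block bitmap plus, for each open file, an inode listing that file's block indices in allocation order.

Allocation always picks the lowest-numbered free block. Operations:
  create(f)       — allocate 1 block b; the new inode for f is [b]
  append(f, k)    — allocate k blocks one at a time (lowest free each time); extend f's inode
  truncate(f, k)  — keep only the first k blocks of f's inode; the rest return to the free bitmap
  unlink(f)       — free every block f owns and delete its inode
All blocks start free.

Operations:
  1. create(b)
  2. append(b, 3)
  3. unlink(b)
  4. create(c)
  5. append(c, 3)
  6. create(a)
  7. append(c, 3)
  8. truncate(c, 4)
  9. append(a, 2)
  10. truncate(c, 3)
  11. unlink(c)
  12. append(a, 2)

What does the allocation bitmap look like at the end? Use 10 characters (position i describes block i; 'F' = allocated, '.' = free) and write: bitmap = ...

after create(b) → b:[0]  free=[F.........]
after append(b, 3) → b:[0, 1, 2, 3]  free=[FFFF......]
after unlink(b) →   free=[..........]
after create(c) → c:[0]  free=[F.........]
after append(c, 3) → c:[0, 1, 2, 3]  free=[FFFF......]
after create(a) → a:[4], c:[0, 1, 2, 3]  free=[FFFFF.....]
after append(c, 3) → a:[4], c:[0, 1, 2, 3, 5, 6, 7]  free=[FFFFFFFF..]
after truncate(c, 4) → a:[4], c:[0, 1, 2, 3]  free=[FFFFF.....]
after append(a, 2) → a:[4, 5, 6], c:[0, 1, 2, 3]  free=[FFFFFFF...]
after truncate(c, 3) → a:[4, 5, 6], c:[0, 1, 2]  free=[FFF.FFF...]
after unlink(c) → a:[4, 5, 6]  free=[....FFF...]
after append(a, 2) → a:[4, 5, 6, 0, 1]  free=[FF..FFF...]

bitmap = FF..FFF...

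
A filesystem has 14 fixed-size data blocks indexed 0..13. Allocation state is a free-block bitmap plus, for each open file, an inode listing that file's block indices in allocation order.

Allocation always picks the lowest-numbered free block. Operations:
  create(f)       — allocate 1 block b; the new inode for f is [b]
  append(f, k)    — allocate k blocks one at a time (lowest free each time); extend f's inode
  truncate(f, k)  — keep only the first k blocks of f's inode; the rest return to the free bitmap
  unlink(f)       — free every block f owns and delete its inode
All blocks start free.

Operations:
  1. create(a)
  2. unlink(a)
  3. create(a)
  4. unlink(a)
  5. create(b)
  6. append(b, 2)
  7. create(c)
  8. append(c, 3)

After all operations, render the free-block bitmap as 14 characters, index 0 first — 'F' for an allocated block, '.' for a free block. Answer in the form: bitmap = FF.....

[1] create(a) — a=0 (map F.............)
[2] unlink(a) —  (map ..............)
[3] create(a) — a=0 (map F.............)
[4] unlink(a) —  (map ..............)
[5] create(b) — b=0 (map F.............)
[6] append(b, 2) — b=0,1,2 (map FFF...........)
[7] create(c) — b=0,1,2 c=3 (map FFFF..........)
[8] append(c, 3) — b=0,1,2 c=3,4,5,6 (map FFFFFFF.......)

bitmap = FFFFFFF.......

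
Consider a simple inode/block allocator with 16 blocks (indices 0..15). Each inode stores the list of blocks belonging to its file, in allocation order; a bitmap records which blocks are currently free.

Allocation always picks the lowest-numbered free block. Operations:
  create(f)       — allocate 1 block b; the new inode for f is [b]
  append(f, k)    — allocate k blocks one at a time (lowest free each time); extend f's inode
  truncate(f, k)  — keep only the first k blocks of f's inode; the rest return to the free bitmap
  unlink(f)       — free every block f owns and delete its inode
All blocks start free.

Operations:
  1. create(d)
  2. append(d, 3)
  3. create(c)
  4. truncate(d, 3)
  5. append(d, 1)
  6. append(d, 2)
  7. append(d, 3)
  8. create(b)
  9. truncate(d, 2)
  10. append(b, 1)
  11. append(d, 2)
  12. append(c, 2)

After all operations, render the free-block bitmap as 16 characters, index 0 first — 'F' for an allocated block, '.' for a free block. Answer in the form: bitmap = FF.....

[1] create(d) — d=0 (map F...............)
[2] append(d, 3) — d=0,1,2,3 (map FFFF............)
[3] create(c) — c=4 d=0,1,2,3 (map FFFFF...........)
[4] truncate(d, 3) — c=4 d=0,1,2 (map FFF.F...........)
[5] append(d, 1) — c=4 d=0,1,2,3 (map FFFFF...........)
[6] append(d, 2) — c=4 d=0,1,2,3,5,6 (map FFFFFFF.........)
[7] append(d, 3) — c=4 d=0,1,2,3,5,6,7,8,9 (map FFFFFFFFFF......)
[8] create(b) — b=10 c=4 d=0,1,2,3,5,6,7,8,9 (map FFFFFFFFFFF.....)
[9] truncate(d, 2) — b=10 c=4 d=0,1 (map FF..F.....F.....)
[10] append(b, 1) — b=10,2 c=4 d=0,1 (map FFF.F.....F.....)
[11] append(d, 2) — b=10,2 c=4 d=0,1,3,5 (map FFFFFF....F.....)
[12] append(c, 2) — b=10,2 c=4,6,7 d=0,1,3,5 (map FFFFFFFF..F.....)

bitmap = FFFFFFFF..F.....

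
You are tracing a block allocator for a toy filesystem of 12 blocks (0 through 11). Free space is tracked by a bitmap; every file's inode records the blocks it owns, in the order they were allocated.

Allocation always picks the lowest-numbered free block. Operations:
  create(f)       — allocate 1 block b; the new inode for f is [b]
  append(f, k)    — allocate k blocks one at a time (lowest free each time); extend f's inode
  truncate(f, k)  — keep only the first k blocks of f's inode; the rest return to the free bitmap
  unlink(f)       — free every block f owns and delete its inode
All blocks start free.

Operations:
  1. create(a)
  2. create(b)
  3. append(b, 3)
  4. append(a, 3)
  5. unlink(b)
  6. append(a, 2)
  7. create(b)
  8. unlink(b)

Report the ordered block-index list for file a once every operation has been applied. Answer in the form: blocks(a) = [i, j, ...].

after create(a) → a:[0]  free=[F...........]
after create(b) → a:[0], b:[1]  free=[FF..........]
after append(b, 3) → a:[0], b:[1, 2, 3, 4]  free=[FFFFF.......]
after append(a, 3) → a:[0, 5, 6, 7], b:[1, 2, 3, 4]  free=[FFFFFFFF....]
after unlink(b) → a:[0, 5, 6, 7]  free=[F....FFF....]
after append(a, 2) → a:[0, 5, 6, 7, 1, 2]  free=[FFF..FFF....]
after create(b) → a:[0, 5, 6, 7, 1, 2], b:[3]  free=[FFFF.FFF....]
after unlink(b) → a:[0, 5, 6, 7, 1, 2]  free=[FFF..FFF....]

blocks(a) = [0, 5, 6, 7, 1, 2]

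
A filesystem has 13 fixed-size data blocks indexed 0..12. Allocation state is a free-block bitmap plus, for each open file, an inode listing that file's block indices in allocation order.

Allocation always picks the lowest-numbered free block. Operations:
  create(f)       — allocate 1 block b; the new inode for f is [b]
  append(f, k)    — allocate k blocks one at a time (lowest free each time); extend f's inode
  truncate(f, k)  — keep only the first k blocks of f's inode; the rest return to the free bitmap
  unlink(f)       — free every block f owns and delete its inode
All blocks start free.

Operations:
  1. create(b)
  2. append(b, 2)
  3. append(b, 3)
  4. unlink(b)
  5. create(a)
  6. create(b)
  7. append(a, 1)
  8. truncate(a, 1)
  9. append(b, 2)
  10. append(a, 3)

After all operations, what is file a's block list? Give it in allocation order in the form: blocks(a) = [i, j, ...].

  1. create(b)  ⇒  F............  {b→[0]}
  2. append(b, 2)  ⇒  FFF..........  {b→[0, 1, 2]}
  3. append(b, 3)  ⇒  FFFFFF.......  {b→[0, 1, 2, 3, 4, 5]}
  4. unlink(b)  ⇒  .............  {}
  5. create(a)  ⇒  F............  {a→[0]}
  6. create(b)  ⇒  FF...........  {a→[0]; b→[1]}
  7. append(a, 1)  ⇒  FFF..........  {a→[0, 2]; b→[1]}
  8. truncate(a, 1)  ⇒  FF...........  {a→[0]; b→[1]}
  9. append(b, 2)  ⇒  FFFF.........  {a→[0]; b→[1, 2, 3]}
  10. append(a, 3)  ⇒  FFFFFFF......  {a→[0, 4, 5, 6]; b→[1, 2, 3]}

blocks(a) = [0, 4, 5, 6]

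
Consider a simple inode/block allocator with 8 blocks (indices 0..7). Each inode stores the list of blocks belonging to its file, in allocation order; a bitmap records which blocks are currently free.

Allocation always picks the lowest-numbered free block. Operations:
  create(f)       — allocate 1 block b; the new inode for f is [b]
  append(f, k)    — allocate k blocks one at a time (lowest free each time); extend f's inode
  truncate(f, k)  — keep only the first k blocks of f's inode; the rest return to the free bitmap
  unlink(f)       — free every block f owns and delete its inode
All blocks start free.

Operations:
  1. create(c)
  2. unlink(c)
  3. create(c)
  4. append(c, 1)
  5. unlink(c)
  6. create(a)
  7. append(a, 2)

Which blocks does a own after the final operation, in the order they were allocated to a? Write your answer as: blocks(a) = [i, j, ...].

blocks(a) = [0, 1, 2]

[1] create(c) — c=0 (map F.......)
[2] unlink(c) —  (map ........)
[3] create(c) — c=0 (map F.......)
[4] append(c, 1) — c=0,1 (map FF......)
[5] unlink(c) —  (map ........)
[6] create(a) — a=0 (map F.......)
[7] append(a, 2) — a=0,1,2 (map FFF.....)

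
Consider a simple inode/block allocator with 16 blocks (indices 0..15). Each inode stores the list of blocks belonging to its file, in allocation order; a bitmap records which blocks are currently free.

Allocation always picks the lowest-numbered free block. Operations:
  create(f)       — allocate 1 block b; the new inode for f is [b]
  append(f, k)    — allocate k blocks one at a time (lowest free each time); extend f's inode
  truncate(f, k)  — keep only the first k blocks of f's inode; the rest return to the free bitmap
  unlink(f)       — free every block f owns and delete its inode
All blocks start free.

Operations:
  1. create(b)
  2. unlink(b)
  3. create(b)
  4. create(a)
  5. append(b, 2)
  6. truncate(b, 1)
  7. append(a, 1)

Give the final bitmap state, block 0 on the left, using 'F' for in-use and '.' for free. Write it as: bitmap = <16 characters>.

bitmap = FFF.............

after create(b) → b:[0]  free=[F...............]
after unlink(b) →   free=[................]
after create(b) → b:[0]  free=[F...............]
after create(a) → a:[1], b:[0]  free=[FF..............]
after append(b, 2) → a:[1], b:[0, 2, 3]  free=[FFFF............]
after truncate(b, 1) → a:[1], b:[0]  free=[FF..............]
after append(a, 1) → a:[1, 2], b:[0]  free=[FFF.............]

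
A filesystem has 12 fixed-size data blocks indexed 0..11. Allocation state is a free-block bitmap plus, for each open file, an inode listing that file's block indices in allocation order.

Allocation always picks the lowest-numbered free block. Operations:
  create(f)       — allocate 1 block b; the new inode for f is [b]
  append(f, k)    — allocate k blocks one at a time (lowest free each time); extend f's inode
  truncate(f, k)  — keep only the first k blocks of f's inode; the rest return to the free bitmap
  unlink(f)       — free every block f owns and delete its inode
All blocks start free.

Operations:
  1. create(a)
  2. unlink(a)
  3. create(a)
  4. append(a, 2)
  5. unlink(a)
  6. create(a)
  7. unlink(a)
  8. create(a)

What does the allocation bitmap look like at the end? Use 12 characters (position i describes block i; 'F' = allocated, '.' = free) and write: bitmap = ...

bitmap = F...........

create(a): bitmap=F........... | a=[0]
unlink(a): bitmap=............ | 
create(a): bitmap=F........... | a=[0]
append(a, 2): bitmap=FFF......... | a=[0, 1, 2]
unlink(a): bitmap=............ | 
create(a): bitmap=F........... | a=[0]
unlink(a): bitmap=............ | 
create(a): bitmap=F........... | a=[0]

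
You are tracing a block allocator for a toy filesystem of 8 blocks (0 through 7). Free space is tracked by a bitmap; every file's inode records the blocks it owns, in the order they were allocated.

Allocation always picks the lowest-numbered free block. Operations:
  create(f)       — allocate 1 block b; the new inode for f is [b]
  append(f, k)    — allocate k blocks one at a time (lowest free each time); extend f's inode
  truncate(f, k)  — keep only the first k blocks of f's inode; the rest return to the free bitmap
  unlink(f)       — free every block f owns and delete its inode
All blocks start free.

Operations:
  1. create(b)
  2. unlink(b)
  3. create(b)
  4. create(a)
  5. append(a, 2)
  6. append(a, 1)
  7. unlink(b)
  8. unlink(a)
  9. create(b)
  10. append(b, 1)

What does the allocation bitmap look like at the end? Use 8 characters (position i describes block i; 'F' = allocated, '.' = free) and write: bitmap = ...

create(b): bitmap=F....... | b=[0]
unlink(b): bitmap=........ | 
create(b): bitmap=F....... | b=[0]
create(a): bitmap=FF...... | a=[1] b=[0]
append(a, 2): bitmap=FFFF.... | a=[1, 2, 3] b=[0]
append(a, 1): bitmap=FFFFF... | a=[1, 2, 3, 4] b=[0]
unlink(b): bitmap=.FFFF... | a=[1, 2, 3, 4]
unlink(a): bitmap=........ | 
create(b): bitmap=F....... | b=[0]
append(b, 1): bitmap=FF...... | b=[0, 1]

bitmap = FF......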